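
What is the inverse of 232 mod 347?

175

347 = 1*232 + 115
232 = 2*115 + 2
115 = 57*2 + 1
2 = 2*1 + 0
gcd(232, 347) = 1, so the inverse exists.
Back-substitute for 1:
1 = 1*115 − 57*2
  = −57*232 + 115*115
  = 115*347 − 172*232
So 232⁻¹ ≡ −172 ≡ 175 (mod 347).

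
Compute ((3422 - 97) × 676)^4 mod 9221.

6900

3422 - 97 = 3325
3325 × 676 = 2247700 ≡ 6997 (mod 9221)
(6997)^4 ≡ 6900 (mod 9221)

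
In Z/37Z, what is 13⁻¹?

Run the extended Euclidean algorithm:
37 = 2×13 + 11
13 = 1×11 + 2
11 = 5×2 + 1
2 = 2×1 + 0
gcd(13, 37) = 1, so the inverse exists.
Back-substitute for 1:
1 = 1×11 − 5×2
  = −5×13 + 6×11
  = 6×37 − 17×13
So 13⁻¹ ≡ −17 ≡ 20 (mod 37).

20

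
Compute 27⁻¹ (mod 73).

46

Run the extended Euclidean algorithm:
73 = 2×27 + 19
27 = 1×19 + 8
19 = 2×8 + 3
8 = 2×3 + 2
3 = 1×2 + 1
2 = 2×1 + 0
gcd(27, 73) = 1, so the inverse exists.
Bézout: 1 = 10×73 − 27×27.
So 27⁻¹ ≡ −27 ≡ 46 (mod 73).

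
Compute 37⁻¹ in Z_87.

40

87 = 2*37 + 13
37 = 2*13 + 11
13 = 1*11 + 2
11 = 5*2 + 1
2 = 2*1 + 0
gcd(37, 87) = 1, so the inverse exists.
Bézout: 1 = −17*87 + 40*37.
So 37⁻¹ ≡ 40 (mod 87).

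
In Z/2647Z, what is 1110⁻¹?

2616

2647 = 2×1110 + 427
1110 = 2×427 + 256
427 = 1×256 + 171
256 = 1×171 + 85
171 = 2×85 + 1
85 = 85×1 + 0
gcd(1110, 2647) = 1, so the inverse exists.
Back-substitute for 1:
1 = 1×171 − 2×85
  = −2×256 + 3×171
  = 3×427 − 5×256
  = −5×1110 + 13×427
  = 13×2647 − 31×1110
So 1110⁻¹ ≡ −31 ≡ 2616 (mod 2647).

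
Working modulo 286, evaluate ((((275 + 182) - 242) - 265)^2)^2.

42

275 + 182 = 457 ≡ 171 (mod 286)
171 - 242 = -71 ≡ 215 (mod 286)
215 - 265 = -50 ≡ 236 (mod 286)
(236)^2 ≡ 212 (mod 286)
(212)^2 ≡ 42 (mod 286)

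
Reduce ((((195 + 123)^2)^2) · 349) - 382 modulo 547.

322

195 + 123 = 318
(318)^2 ≡ 476 (mod 547)
(476)^2 ≡ 118 (mod 547)
118 · 349 = 41182 ≡ 157 (mod 547)
157 - 382 = -225 ≡ 322 (mod 547)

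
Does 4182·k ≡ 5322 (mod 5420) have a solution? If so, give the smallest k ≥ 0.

1331

gcd(4182, 5420) = 2, and 2 | 5322, so solutions exist.
Divide through by 2: 2091·k mod 2710 = 2661.
2091⁻¹ ≡ 2351 (mod 2710).
k ≡ 2351·2661 ≡ 1331 (mod 2710).
The smallest non-negative solution is k = 1331.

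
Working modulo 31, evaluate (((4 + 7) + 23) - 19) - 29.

17

4 + 7 = 11
11 + 23 = 34 ≡ 3 (mod 31)
3 - 19 = -16 ≡ 15 (mod 31)
15 - 29 = -14 ≡ 17 (mod 31)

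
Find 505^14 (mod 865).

By square-and-multiply:
14 in binary is 1110, i.e. 14 = 8 + 4 + 2.
505^1 ≡ 505 (mod 865)
505^2 ≡ 505^2 = 255025 ≡ 715 (mod 865)
505^4 ≡ 715^2 = 511225 ≡ 10 (mod 865)
505^8 ≡ 10^2 = 100 (mod 865)
505^14 = 505^8 × 505^4 × 505^2 ≡ 100 × 10 × 715 (mod 865).
Accumulate the product:
100 × 10 = 1000 ≡ 135
135 × 715 = 96525 ≡ 510

510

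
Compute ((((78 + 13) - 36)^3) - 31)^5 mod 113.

111

78 + 13 = 91
91 - 36 = 55
(55)^3 ≡ 39 (mod 113)
39 - 31 = 8
(8)^5 ≡ 111 (mod 113)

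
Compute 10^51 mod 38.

8

Using repeated squaring:
51 in binary is 110011, i.e. 51 = 32 + 16 + 2 + 1.
10^1 ≡ 10 (mod 38)
10^2 ≡ 10^2 = 100 ≡ 24 (mod 38)
10^4 ≡ 24^2 = 576 ≡ 6 (mod 38)
10^8 ≡ 6^2 = 36 (mod 38)
10^16 ≡ 36^2 = 1296 ≡ 4 (mod 38)
10^32 ≡ 4^2 = 16 (mod 38)
10^51 = 10^32 · 10^16 · 10^2 · 10^1 ≡ 16 · 4 · 24 · 10 (mod 38).
Accumulate the product:
16 · 4 = 64 ≡ 26
26 · 24 = 624 ≡ 16
16 · 10 = 160 ≡ 8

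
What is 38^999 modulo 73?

999 in binary is 1111100111, i.e. 999 = 512 + 256 + 128 + 64 + 32 + 4 + 2 + 1.
38^1 ≡ 38 (mod 73)
38^2 ≡ 38^2 = 1444 ≡ 57 (mod 73)
38^4 ≡ 57^2 = 3249 ≡ 37 (mod 73)
38^8 ≡ 37^2 = 1369 ≡ 55 (mod 73)
38^16 ≡ 55^2 = 3025 ≡ 32 (mod 73)
38^32 ≡ 32^2 = 1024 ≡ 2 (mod 73)
38^64 ≡ 2^2 = 4 (mod 73)
38^128 ≡ 4^2 = 16 (mod 73)
38^256 ≡ 16^2 = 256 ≡ 37 (mod 73)
38^512 ≡ 37^2 = 1369 ≡ 55 (mod 73)
38^999 = 38^512 × 38^256 × 38^128 × 38^64 × 38^32 × 38^4 × 38^2 × 38^1 ≡ 55 × 37 × 16 × 4 × 2 × 37 × 57 × 38 (mod 73).
Accumulate the product:
55 × 37 = 2035 ≡ 64
64 × 16 = 1024 ≡ 2
2 × 4 = 8
8 × 2 = 16
16 × 37 = 592 ≡ 8
8 × 57 = 456 ≡ 18
18 × 38 = 684 ≡ 27

27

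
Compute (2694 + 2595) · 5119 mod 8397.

2694 + 2595 = 5289
5289 · 5119 = 27074391 ≡ 2463 (mod 8397)

2463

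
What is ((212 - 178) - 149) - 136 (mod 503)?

212 - 178 = 34
34 - 149 = -115 ≡ 388 (mod 503)
388 - 136 = 252

252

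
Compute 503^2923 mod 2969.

2320

2923 in binary is 101101101011, i.e. 2923 = 2048 + 512 + 256 + 64 + 32 + 8 + 2 + 1.
503^1 ≡ 503 (mod 2969)
503^2 ≡ 503^2 = 253009 ≡ 644 (mod 2969)
503^4 ≡ 644^2 = 414736 ≡ 2045 (mod 2969)
503^8 ≡ 2045^2 = 4182025 ≡ 1673 (mod 2969)
503^16 ≡ 1673^2 = 2798929 ≡ 2131 (mod 2969)
503^32 ≡ 2131^2 = 4541161 ≡ 1560 (mod 2969)
503^64 ≡ 1560^2 = 2433600 ≡ 1989 (mod 2969)
503^128 ≡ 1989^2 = 3956121 ≡ 1413 (mod 2969)
503^256 ≡ 1413^2 = 1996569 ≡ 1401 (mod 2969)
503^512 ≡ 1401^2 = 1962801 ≡ 292 (mod 2969)
503^1024 ≡ 292^2 = 85264 ≡ 2132 (mod 2969)
503^2048 ≡ 2132^2 = 4545424 ≡ 2854 (mod 2969)
503^2923 = 503^2048 * 503^512 * 503^256 * 503^64 * 503^32 * 503^8 * 503^2 * 503^1 ≡ 2854 * 292 * 1401 * 1989 * 1560 * 1673 * 644 * 503 (mod 2969).
Accumulate the product:
2854 * 292 = 833368 ≡ 2048
2048 * 1401 = 2869248 ≡ 1194
1194 * 1989 = 2374866 ≡ 2635
2635 * 1560 = 4110600 ≡ 1504
1504 * 1673 = 2516192 ≡ 1449
1449 * 644 = 933156 ≡ 890
890 * 503 = 447670 ≡ 2320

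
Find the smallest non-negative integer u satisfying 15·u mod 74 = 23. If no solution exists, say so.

41

gcd(15, 74) = 1, so a unique solution mod 74 exists.
15⁻¹ ≡ 5 (mod 74).
u ≡ 5·23 ≡ 41 (mod 74).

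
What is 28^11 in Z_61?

33

By square-and-multiply:
11 in binary is 1011, i.e. 11 = 8 + 2 + 1.
28^1 ≡ 28 (mod 61)
28^2 ≡ 28^2 = 784 ≡ 52 (mod 61)
28^4 ≡ 52^2 = 2704 ≡ 20 (mod 61)
28^8 ≡ 20^2 = 400 ≡ 34 (mod 61)
28^11 = 28^8 × 28^2 × 28^1 ≡ 34 × 52 × 28 (mod 61).
Accumulate the product:
34 × 52 = 1768 ≡ 60
60 × 28 = 1680 ≡ 33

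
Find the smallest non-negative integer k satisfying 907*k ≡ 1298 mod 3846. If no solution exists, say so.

1070

gcd(907, 3846) = 1, so a unique solution mod 3846 exists.
907⁻¹ ≡ 1429 (mod 3846).
k ≡ 1429*1298 ≡ 1070 (mod 3846).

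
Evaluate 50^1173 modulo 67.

Compute successive squares:
1173 in binary is 10010010101, i.e. 1173 = 1024 + 128 + 16 + 4 + 1.
50^1 ≡ 50 (mod 67)
50^2 ≡ 50^2 = 2500 ≡ 21 (mod 67)
50^4 ≡ 21^2 = 441 ≡ 39 (mod 67)
50^8 ≡ 39^2 = 1521 ≡ 47 (mod 67)
50^16 ≡ 47^2 = 2209 ≡ 65 (mod 67)
50^32 ≡ 65^2 = 4225 ≡ 4 (mod 67)
50^64 ≡ 4^2 = 16 (mod 67)
50^128 ≡ 16^2 = 256 ≡ 55 (mod 67)
50^256 ≡ 55^2 = 3025 ≡ 10 (mod 67)
50^512 ≡ 10^2 = 100 ≡ 33 (mod 67)
50^1024 ≡ 33^2 = 1089 ≡ 17 (mod 67)
50^1173 = 50^1024 * 50^128 * 50^16 * 50^4 * 50^1 ≡ 17 * 55 * 65 * 39 * 50 (mod 67).
Accumulate the product:
17 * 55 = 935 ≡ 64
64 * 65 = 4160 ≡ 6
6 * 39 = 234 ≡ 33
33 * 50 = 1650 ≡ 42

42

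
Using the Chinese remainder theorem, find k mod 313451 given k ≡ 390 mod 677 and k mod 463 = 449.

677⁻¹ mod 463: 677×119 ≡ 1 (mod 463), so 677⁻¹ ≡ 119.
k = 390 + 677×((449 − 390)×119 mod 463) = 390 + 677×76 = 51842.
Check: 51842 mod 677 = 390, 51842 mod 463 = 449. ✓

51842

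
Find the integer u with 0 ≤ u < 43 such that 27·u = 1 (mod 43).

43 = 1*27 + 16
27 = 1*16 + 11
16 = 1*11 + 5
11 = 2*5 + 1
5 = 5*1 + 0
gcd(27, 43) = 1, so the inverse exists.
Bézout: 1 = −5*43 + 8*27.
So 27⁻¹ ≡ 8 (mod 43).

8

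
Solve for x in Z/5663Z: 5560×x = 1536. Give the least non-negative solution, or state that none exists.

gcd(5560, 5663) = 1, so a unique solution mod 5663 exists.
5560⁻¹ ≡ 2804 (mod 5663).
x ≡ 2804×1536 ≡ 3064 (mod 5663).

3064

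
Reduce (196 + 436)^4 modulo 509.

196 + 436 = 632 ≡ 123 (mod 509)
(123)^4 ≡ 30 (mod 509)

30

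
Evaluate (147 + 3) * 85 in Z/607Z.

3

147 + 3 = 150
150 * 85 = 12750 ≡ 3 (mod 607)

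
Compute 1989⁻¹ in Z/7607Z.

7607 = 3×1989 + 1640
1989 = 1×1640 + 349
1640 = 4×349 + 244
349 = 1×244 + 105
244 = 2×105 + 34
105 = 3×34 + 3
34 = 11×3 + 1
3 = 3×1 + 0
gcd(1989, 7607) = 1, so the inverse exists.
Back-substitute for 1:
1 = 1×34 − 11×3
  = −11×105 + 34×34
  = 34×244 − 79×105
  = −79×349 + 113×244
  = 113×1640 − 531×349
  = −531×1989 + 644×1640
  = 644×7607 − 2463×1989
So 1989⁻¹ ≡ −2463 ≡ 5144 (mod 7607).

5144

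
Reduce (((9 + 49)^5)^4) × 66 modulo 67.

43

9 + 49 = 58
(58)^5 ≡ 45 (mod 67)
(45)^4 ≡ 24 (mod 67)
24 × 66 = 1584 ≡ 43 (mod 67)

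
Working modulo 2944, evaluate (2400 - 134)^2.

2400 - 134 = 2266
(2266)^2 ≡ 420 (mod 2944)

420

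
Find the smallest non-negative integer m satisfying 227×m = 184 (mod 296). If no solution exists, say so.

gcd(227, 296) = 1, so a unique solution mod 296 exists.
227⁻¹ ≡ 163 (mod 296).
m ≡ 163×184 ≡ 96 (mod 296).

96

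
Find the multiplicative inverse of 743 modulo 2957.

2957 = 3*743 + 728
743 = 1*728 + 15
728 = 48*15 + 8
15 = 1*8 + 7
8 = 1*7 + 1
7 = 7*1 + 0
gcd(743, 2957) = 1, so the inverse exists.
Back-substitute for 1:
1 = 1*8 − 1*7
  = −1*15 + 2*8
  = 2*728 − 97*15
  = −97*743 + 99*728
  = 99*2957 − 394*743
So 743⁻¹ ≡ −394 ≡ 2563 (mod 2957).

2563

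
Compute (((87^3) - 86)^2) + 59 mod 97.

(87)^3 ≡ 67 (mod 97)
67 - 86 = -19 ≡ 78 (mod 97)
(78)^2 ≡ 70 (mod 97)
70 + 59 = 129 ≡ 32 (mod 97)

32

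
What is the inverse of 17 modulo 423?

423 = 24*17 + 15
17 = 1*15 + 2
15 = 7*2 + 1
2 = 2*1 + 0
gcd(17, 423) = 1, so the inverse exists.
Bézout: 1 = 8*423 − 199*17.
So 17⁻¹ ≡ −199 ≡ 224 (mod 423).

224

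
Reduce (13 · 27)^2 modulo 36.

9

13 · 27 = 351 ≡ 27 (mod 36)
(27)^2 ≡ 9 (mod 36)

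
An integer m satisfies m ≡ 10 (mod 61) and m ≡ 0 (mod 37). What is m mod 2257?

925

61⁻¹ mod 37: 61·17 ≡ 1 (mod 37), so 61⁻¹ ≡ 17.
m = 10 + 61·((0 − 10)·17 mod 37) = 10 + 61·15 = 925.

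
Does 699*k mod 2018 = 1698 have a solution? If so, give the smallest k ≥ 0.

652

gcd(699, 2018) = 1, so a unique solution mod 2018 exists.
699⁻¹ ≡ 843 (mod 2018).
k ≡ 843*1698 ≡ 652 (mod 2018).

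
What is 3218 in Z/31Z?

3218 = 103*31 + 25, so 3218 ≡ 25 (mod 31).

25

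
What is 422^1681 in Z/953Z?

206

Compute successive squares:
1681 in binary is 11010010001, i.e. 1681 = 1024 + 512 + 128 + 16 + 1.
422^1 ≡ 422 (mod 953)
422^2 ≡ 422^2 = 178084 ≡ 826 (mod 953)
422^4 ≡ 826^2 = 682276 ≡ 881 (mod 953)
422^8 ≡ 881^2 = 776161 ≡ 419 (mod 953)
422^16 ≡ 419^2 = 175561 ≡ 209 (mod 953)
422^32 ≡ 209^2 = 43681 ≡ 796 (mod 953)
422^64 ≡ 796^2 = 633616 ≡ 824 (mod 953)
422^128 ≡ 824^2 = 678976 ≡ 440 (mod 953)
422^256 ≡ 440^2 = 193600 ≡ 141 (mod 953)
422^512 ≡ 141^2 = 19881 ≡ 821 (mod 953)
422^1024 ≡ 821^2 = 674041 ≡ 270 (mod 953)
422^1681 = 422^1024 * 422^512 * 422^128 * 422^16 * 422^1 ≡ 270 * 821 * 440 * 209 * 422 (mod 953).
Accumulate the product:
270 * 821 = 221670 ≡ 574
574 * 440 = 252560 ≡ 15
15 * 209 = 3135 ≡ 276
276 * 422 = 116472 ≡ 206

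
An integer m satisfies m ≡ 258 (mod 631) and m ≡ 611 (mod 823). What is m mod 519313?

450792

631⁻¹ mod 823: 631*30 ≡ 1 (mod 823), so 631⁻¹ ≡ 30.
m = 258 + 631*((611 − 258)*30 mod 823) = 258 + 631*714 = 450792.
Check: 450792 mod 631 = 258, 450792 mod 823 = 611. ✓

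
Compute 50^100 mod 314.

Using repeated squaring:
100 in binary is 1100100, i.e. 100 = 64 + 32 + 4.
50^1 ≡ 50 (mod 314)
50^2 ≡ 50^2 = 2500 ≡ 302 (mod 314)
50^4 ≡ 302^2 = 91204 ≡ 144 (mod 314)
50^8 ≡ 144^2 = 20736 ≡ 12 (mod 314)
50^16 ≡ 12^2 = 144 (mod 314)
50^32 ≡ 144^2 = 20736 ≡ 12 (mod 314)
50^64 ≡ 12^2 = 144 (mod 314)
50^100 = 50^64 * 50^32 * 50^4 ≡ 144 * 12 * 144 (mod 314).
Accumulate the product:
144 * 12 = 1728 ≡ 158
158 * 144 = 22752 ≡ 144

144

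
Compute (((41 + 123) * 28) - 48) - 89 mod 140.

41 + 123 = 164 ≡ 24 (mod 140)
24 * 28 = 672 ≡ 112 (mod 140)
112 - 48 = 64
64 - 89 = -25 ≡ 115 (mod 140)

115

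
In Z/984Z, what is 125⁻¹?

By the extended Euclidean algorithm:
984 = 7*125 + 109
125 = 1*109 + 16
109 = 6*16 + 13
16 = 1*13 + 3
13 = 4*3 + 1
3 = 3*1 + 0
gcd(125, 984) = 1, so the inverse exists.
Back-substitute for 1:
1 = 1*13 − 4*3
  = −4*16 + 5*13
  = 5*109 − 34*16
  = −34*125 + 39*109
  = 39*984 − 307*125
So 125⁻¹ ≡ −307 ≡ 677 (mod 984).

677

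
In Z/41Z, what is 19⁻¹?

13

Apply the Euclidean algorithm and back-substitute:
41 = 2×19 + 3
19 = 6×3 + 1
3 = 3×1 + 0
gcd(19, 41) = 1, so the inverse exists.
Back-substitute for 1:
1 = 1×19 − 6×3
  = −6×41 + 13×19
So 19⁻¹ ≡ 13 (mod 41).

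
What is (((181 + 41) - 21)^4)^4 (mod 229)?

181 + 41 = 222
222 - 21 = 201
(201)^4 ≡ 20 (mod 229)
(20)^4 ≡ 158 (mod 229)

158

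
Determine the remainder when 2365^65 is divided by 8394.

By square-and-multiply:
65 in binary is 1000001, i.e. 65 = 64 + 1.
2365^1 ≡ 2365 (mod 8394)
2365^2 ≡ 2365^2 = 5593225 ≡ 2821 (mod 8394)
2365^4 ≡ 2821^2 = 7958041 ≡ 529 (mod 8394)
2365^8 ≡ 529^2 = 279841 ≡ 2839 (mod 8394)
2365^16 ≡ 2839^2 = 8059921 ≡ 1681 (mod 8394)
2365^32 ≡ 1681^2 = 2825761 ≡ 5377 (mod 8394)
2365^64 ≡ 5377^2 = 28912129 ≡ 3193 (mod 8394)
2365^65 = 2365^64 × 2365^1 ≡ 3193 × 2365 (mod 8394).
3193 × 2365 = 7551445 ≡ 5239 (mod 8394).

5239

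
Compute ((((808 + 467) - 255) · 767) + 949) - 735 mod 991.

808 + 467 = 1275 ≡ 284 (mod 991)
284 - 255 = 29
29 · 767 = 22243 ≡ 441 (mod 991)
441 + 949 = 1390 ≡ 399 (mod 991)
399 - 735 = -336 ≡ 655 (mod 991)

655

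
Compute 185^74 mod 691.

By square-and-multiply:
185^1 ≡ 185 (mod 691)
185^2 ≡ 185^2 = 34225 ≡ 366 (mod 691)
185^4 ≡ 366^2 = 133956 ≡ 593 (mod 691)
185^8 ≡ 593^2 = 351649 ≡ 621 (mod 691)
185^16 ≡ 621^2 = 385641 ≡ 63 (mod 691)
185^32 ≡ 63^2 = 3969 ≡ 514 (mod 691)
185^64 ≡ 514^2 = 264196 ≡ 234 (mod 691)
185^74 = 185^64 * 185^8 * 185^2 ≡ 234 * 621 * 366 (mod 691).
Accumulate the product:
234 * 621 = 145314 ≡ 204
204 * 366 = 74664 ≡ 36

36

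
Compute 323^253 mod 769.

427

Using repeated squaring:
253 in binary is 11111101, i.e. 253 = 128 + 64 + 32 + 16 + 8 + 4 + 1.
323^1 ≡ 323 (mod 769)
323^2 ≡ 323^2 = 104329 ≡ 514 (mod 769)
323^4 ≡ 514^2 = 264196 ≡ 429 (mod 769)
323^8 ≡ 429^2 = 184041 ≡ 250 (mod 769)
323^16 ≡ 250^2 = 62500 ≡ 211 (mod 769)
323^32 ≡ 211^2 = 44521 ≡ 688 (mod 769)
323^64 ≡ 688^2 = 473344 ≡ 409 (mod 769)
323^128 ≡ 409^2 = 167281 ≡ 408 (mod 769)
323^253 = 323^128 × 323^64 × 323^32 × 323^16 × 323^8 × 323^4 × 323^1 ≡ 408 × 409 × 688 × 211 × 250 × 429 × 323 (mod 769).
Accumulate the product:
408 × 409 = 166872 ≡ 768
768 × 688 = 528384 ≡ 81
81 × 211 = 17091 ≡ 173
173 × 250 = 43250 ≡ 186
186 × 429 = 79794 ≡ 587
587 × 323 = 189601 ≡ 427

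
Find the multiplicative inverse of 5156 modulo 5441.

5441 = 1·5156 + 285
5156 = 18·285 + 26
285 = 10·26 + 25
26 = 1·25 + 1
25 = 25·1 + 0
gcd(5156, 5441) = 1, so the inverse exists.
Back-substitute for 1:
1 = 1·26 − 1·25
  = −1·285 + 11·26
  = 11·5156 − 199·285
  = −199·5441 + 210·5156
So 5156⁻¹ ≡ 210 (mod 5441).

210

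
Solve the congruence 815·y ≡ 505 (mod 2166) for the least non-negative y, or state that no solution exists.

gcd(815, 2166) = 1, so a unique solution mod 2166 exists.
815⁻¹ ≡ 1871 (mod 2166).
y ≡ 1871·505 ≡ 479 (mod 2166).

479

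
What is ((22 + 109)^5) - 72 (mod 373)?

361

22 + 109 = 131
(131)^5 ≡ 60 (mod 373)
60 - 72 = -12 ≡ 361 (mod 373)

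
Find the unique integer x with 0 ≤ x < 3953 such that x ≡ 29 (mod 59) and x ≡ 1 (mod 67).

2212

59⁻¹ mod 67: 59×25 ≡ 1 (mod 67), so 59⁻¹ ≡ 25.
x = 29 + 59×((1 − 29)×25 mod 67) = 29 + 59×37 = 2212.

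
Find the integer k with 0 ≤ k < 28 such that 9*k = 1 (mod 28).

28 = 3×9 + 1
9 = 9×1 + 0
gcd(9, 28) = 1, so the inverse exists.
Back-substitute for 1:
1 = 1×28 − 3×9
So 9⁻¹ ≡ −3 ≡ 25 (mod 28).

25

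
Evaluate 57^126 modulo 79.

57^1 ≡ 57 (mod 79)
57^2 ≡ 57^2 = 3249 ≡ 10 (mod 79)
57^4 ≡ 10^2 = 100 ≡ 21 (mod 79)
57^8 ≡ 21^2 = 441 ≡ 46 (mod 79)
57^16 ≡ 46^2 = 2116 ≡ 62 (mod 79)
57^32 ≡ 62^2 = 3844 ≡ 52 (mod 79)
57^64 ≡ 52^2 = 2704 ≡ 18 (mod 79)
57^126 = 57^64 × 57^32 × 57^16 × 57^8 × 57^4 × 57^2 ≡ 18 × 52 × 62 × 46 × 21 × 10 (mod 79).
Accumulate the product:
18 × 52 = 936 ≡ 67
67 × 62 = 4154 ≡ 46
46 × 46 = 2116 ≡ 62
62 × 21 = 1302 ≡ 38
38 × 10 = 380 ≡ 64

64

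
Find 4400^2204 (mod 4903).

2204 in binary is 100010011100, i.e. 2204 = 2048 + 128 + 16 + 8 + 4.
4400^1 ≡ 4400 (mod 4903)
4400^2 ≡ 4400^2 = 19360000 ≡ 2956 (mod 4903)
4400^4 ≡ 2956^2 = 8737936 ≡ 790 (mod 4903)
4400^8 ≡ 790^2 = 624100 ≡ 1419 (mod 4903)
4400^16 ≡ 1419^2 = 2013561 ≡ 3331 (mod 4903)
4400^32 ≡ 3331^2 = 11095561 ≡ 72 (mod 4903)
4400^64 ≡ 72^2 = 5184 ≡ 281 (mod 4903)
4400^128 ≡ 281^2 = 78961 ≡ 513 (mod 4903)
4400^256 ≡ 513^2 = 263169 ≡ 3310 (mod 4903)
4400^512 ≡ 3310^2 = 10956100 ≡ 2798 (mod 4903)
4400^1024 ≡ 2798^2 = 7828804 ≡ 3616 (mod 4903)
4400^2048 ≡ 3616^2 = 13075456 ≡ 4058 (mod 4903)
4400^2204 = 4400^2048 × 4400^128 × 4400^16 × 4400^8 × 4400^4 ≡ 4058 × 513 × 3331 × 1419 × 790 (mod 4903).
Accumulate the product:
4058 × 513 = 2081754 ≡ 2882
2882 × 3331 = 9599942 ≡ 4771
4771 × 1419 = 6770049 ≡ 3909
3909 × 790 = 3088110 ≡ 4123

4123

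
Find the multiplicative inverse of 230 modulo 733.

392

Apply the Euclidean algorithm and back-substitute:
733 = 3*230 + 43
230 = 5*43 + 15
43 = 2*15 + 13
15 = 1*13 + 2
13 = 6*2 + 1
2 = 2*1 + 0
gcd(230, 733) = 1, so the inverse exists.
Back-substitute for 1:
1 = 1*13 − 6*2
  = −6*15 + 7*13
  = 7*43 − 20*15
  = −20*230 + 107*43
  = 107*733 − 341*230
So 230⁻¹ ≡ −341 ≡ 392 (mod 733).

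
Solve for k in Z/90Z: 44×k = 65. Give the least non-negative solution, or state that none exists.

no solution

gcd(44, 90) = 2, and 2 does not divide 65.
So the congruence has no solution.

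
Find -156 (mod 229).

73

-156 = -1·229 + 73, so -156 ≡ 73 (mod 229).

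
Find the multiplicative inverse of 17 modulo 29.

29 = 1·17 + 12
17 = 1·12 + 5
12 = 2·5 + 2
5 = 2·2 + 1
2 = 2·1 + 0
gcd(17, 29) = 1, so the inverse exists.
Back-substitute for 1:
1 = 1·5 − 2·2
  = −2·12 + 5·5
  = 5·17 − 7·12
  = −7·29 + 12·17
So 17⁻¹ ≡ 12 (mod 29).

12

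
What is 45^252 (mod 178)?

252 in binary is 11111100, i.e. 252 = 128 + 64 + 32 + 16 + 8 + 4.
45^1 ≡ 45 (mod 178)
45^2 ≡ 45^2 = 2025 ≡ 67 (mod 178)
45^4 ≡ 67^2 = 4489 ≡ 39 (mod 178)
45^8 ≡ 39^2 = 1521 ≡ 97 (mod 178)
45^16 ≡ 97^2 = 9409 ≡ 153 (mod 178)
45^32 ≡ 153^2 = 23409 ≡ 91 (mod 178)
45^64 ≡ 91^2 = 8281 ≡ 93 (mod 178)
45^128 ≡ 93^2 = 8649 ≡ 105 (mod 178)
45^252 = 45^128 * 45^64 * 45^32 * 45^16 * 45^8 * 45^4 ≡ 105 * 93 * 91 * 153 * 97 * 39 (mod 178).
Accumulate the product:
105 * 93 = 9765 ≡ 153
153 * 91 = 13923 ≡ 39
39 * 153 = 5967 ≡ 93
93 * 97 = 9021 ≡ 121
121 * 39 = 4719 ≡ 91

91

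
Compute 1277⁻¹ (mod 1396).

1396 = 1·1277 + 119
1277 = 10·119 + 87
119 = 1·87 + 32
87 = 2·32 + 23
32 = 1·23 + 9
23 = 2·9 + 5
9 = 1·5 + 4
5 = 1·4 + 1
4 = 4·1 + 0
gcd(1277, 1396) = 1, so the inverse exists.
Bézout: 1 = −279·1396 + 305·1277.
So 1277⁻¹ ≡ 305 (mod 1396).

305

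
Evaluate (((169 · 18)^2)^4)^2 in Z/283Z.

60

169 · 18 = 3042 ≡ 212 (mod 283)
(212)^2 ≡ 230 (mod 283)
(230)^4 ≡ 158 (mod 283)
(158)^2 ≡ 60 (mod 283)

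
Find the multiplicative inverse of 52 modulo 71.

56

By the extended Euclidean algorithm:
71 = 1·52 + 19
52 = 2·19 + 14
19 = 1·14 + 5
14 = 2·5 + 4
5 = 1·4 + 1
4 = 4·1 + 0
gcd(52, 71) = 1, so the inverse exists.
Bézout: 1 = 11·71 − 15·52.
So 52⁻¹ ≡ −15 ≡ 56 (mod 71).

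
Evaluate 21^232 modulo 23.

By square-and-multiply:
21^1 ≡ 21 (mod 23)
21^2 ≡ 21^2 = 441 ≡ 4 (mod 23)
21^4 ≡ 4^2 = 16 (mod 23)
21^8 ≡ 16^2 = 256 ≡ 3 (mod 23)
21^16 ≡ 3^2 = 9 (mod 23)
21^32 ≡ 9^2 = 81 ≡ 12 (mod 23)
21^64 ≡ 12^2 = 144 ≡ 6 (mod 23)
21^128 ≡ 6^2 = 36 ≡ 13 (mod 23)
21^232 = 21^128 × 21^64 × 21^32 × 21^8 ≡ 13 × 6 × 12 × 3 (mod 23).
Accumulate the product:
13 × 6 = 78 ≡ 9
9 × 12 = 108 ≡ 16
16 × 3 = 48 ≡ 2

2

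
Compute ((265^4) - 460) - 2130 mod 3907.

(265)^4 ≡ 2387 (mod 3907)
2387 - 460 = 1927
1927 - 2130 = -203 ≡ 3704 (mod 3907)

3704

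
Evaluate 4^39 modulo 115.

94

39 in binary is 100111, i.e. 39 = 32 + 4 + 2 + 1.
4^1 ≡ 4 (mod 115)
4^2 ≡ 4^2 = 16 (mod 115)
4^4 ≡ 16^2 = 256 ≡ 26 (mod 115)
4^8 ≡ 26^2 = 676 ≡ 101 (mod 115)
4^16 ≡ 101^2 = 10201 ≡ 81 (mod 115)
4^32 ≡ 81^2 = 6561 ≡ 6 (mod 115)
4^39 = 4^32 · 4^4 · 4^2 · 4^1 ≡ 6 · 26 · 16 · 4 (mod 115).
Accumulate the product:
6 · 26 = 156 ≡ 41
41 · 16 = 656 ≡ 81
81 · 4 = 324 ≡ 94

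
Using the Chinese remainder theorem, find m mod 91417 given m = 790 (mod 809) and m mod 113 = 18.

37195

809⁻¹ mod 113: 809×44 ≡ 1 (mod 113), so 809⁻¹ ≡ 44.
m = 790 + 809×((18 − 790)×44 mod 113) = 790 + 809×45 = 37195.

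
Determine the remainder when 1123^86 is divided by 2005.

489

By square-and-multiply:
86 in binary is 1010110, i.e. 86 = 64 + 16 + 4 + 2.
1123^1 ≡ 1123 (mod 2005)
1123^2 ≡ 1123^2 = 1261129 ≡ 1989 (mod 2005)
1123^4 ≡ 1989^2 = 3956121 ≡ 256 (mod 2005)
1123^8 ≡ 256^2 = 65536 ≡ 1376 (mod 2005)
1123^16 ≡ 1376^2 = 1893376 ≡ 656 (mod 2005)
1123^32 ≡ 656^2 = 430336 ≡ 1266 (mod 2005)
1123^64 ≡ 1266^2 = 1602756 ≡ 761 (mod 2005)
1123^86 = 1123^64 * 1123^16 * 1123^4 * 1123^2 ≡ 761 * 656 * 256 * 1989 (mod 2005).
Accumulate the product:
761 * 656 = 499216 ≡ 1976
1976 * 256 = 505856 ≡ 596
596 * 1989 = 1185444 ≡ 489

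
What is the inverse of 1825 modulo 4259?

2126

4259 = 2×1825 + 609
1825 = 2×609 + 607
609 = 1×607 + 2
607 = 303×2 + 1
2 = 2×1 + 0
gcd(1825, 4259) = 1, so the inverse exists.
Back-substitute for 1:
1 = 1×607 − 303×2
  = −303×609 + 304×607
  = 304×1825 − 911×609
  = −911×4259 + 2126×1825
So 1825⁻¹ ≡ 2126 (mod 4259).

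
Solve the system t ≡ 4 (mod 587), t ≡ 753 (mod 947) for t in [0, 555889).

587⁻¹ mod 947: 587*534 ≡ 1 (mod 947), so 587⁻¹ ≡ 534.
t = 4 + 587*((753 − 4)*534 mod 947) = 4 + 587*332 = 194888.

194888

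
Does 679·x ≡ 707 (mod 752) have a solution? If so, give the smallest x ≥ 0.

629

gcd(679, 752) = 1, so a unique solution mod 752 exists.
679⁻¹ ≡ 103 (mod 752).
x ≡ 103·707 ≡ 629 (mod 752).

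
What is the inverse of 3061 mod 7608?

2821

By the extended Euclidean algorithm:
7608 = 2×3061 + 1486
3061 = 2×1486 + 89
1486 = 16×89 + 62
89 = 1×62 + 27
62 = 2×27 + 8
27 = 3×8 + 3
8 = 2×3 + 2
3 = 1×2 + 1
2 = 2×1 + 0
gcd(3061, 7608) = 1, so the inverse exists.
Back-substitute for 1:
1 = 1×3 − 1×2
  = −1×8 + 3×3
  = 3×27 − 10×8
  = −10×62 + 23×27
  = 23×89 − 33×62
  = −33×1486 + 551×89
  = 551×3061 − 1135×1486
  = −1135×7608 + 2821×3061
So 3061⁻¹ ≡ 2821 (mod 7608).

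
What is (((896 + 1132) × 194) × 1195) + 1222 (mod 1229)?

970

896 + 1132 = 2028 ≡ 799 (mod 1229)
799 × 194 = 155006 ≡ 152 (mod 1229)
152 × 1195 = 181640 ≡ 977 (mod 1229)
977 + 1222 = 2199 ≡ 970 (mod 1229)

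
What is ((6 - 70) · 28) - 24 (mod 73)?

6 - 70 = -64 ≡ 9 (mod 73)
9 · 28 = 252 ≡ 33 (mod 73)
33 - 24 = 9

9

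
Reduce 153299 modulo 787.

621

153299 = 194·787 + 621, so 153299 ≡ 621 (mod 787).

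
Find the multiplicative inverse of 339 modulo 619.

619 = 1·339 + 280
339 = 1·280 + 59
280 = 4·59 + 44
59 = 1·44 + 15
44 = 2·15 + 14
15 = 1·14 + 1
14 = 14·1 + 0
gcd(339, 619) = 1, so the inverse exists.
Bézout: 1 = −23·619 + 42·339.
So 339⁻¹ ≡ 42 (mod 619).

42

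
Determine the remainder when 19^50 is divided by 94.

37

Using repeated squaring:
19^1 ≡ 19 (mod 94)
19^2 ≡ 19^2 = 361 ≡ 79 (mod 94)
19^4 ≡ 79^2 = 6241 ≡ 37 (mod 94)
19^8 ≡ 37^2 = 1369 ≡ 53 (mod 94)
19^16 ≡ 53^2 = 2809 ≡ 83 (mod 94)
19^32 ≡ 83^2 = 6889 ≡ 27 (mod 94)
19^50 = 19^32 · 19^16 · 19^2 ≡ 27 · 83 · 79 (mod 94).
Accumulate the product:
27 · 83 = 2241 ≡ 79
79 · 79 = 6241 ≡ 37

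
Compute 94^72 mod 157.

72 in binary is 1001000, i.e. 72 = 64 + 8.
94^1 ≡ 94 (mod 157)
94^2 ≡ 94^2 = 8836 ≡ 44 (mod 157)
94^4 ≡ 44^2 = 1936 ≡ 52 (mod 157)
94^8 ≡ 52^2 = 2704 ≡ 35 (mod 157)
94^16 ≡ 35^2 = 1225 ≡ 126 (mod 157)
94^32 ≡ 126^2 = 15876 ≡ 19 (mod 157)
94^64 ≡ 19^2 = 361 ≡ 47 (mod 157)
94^72 = 94^64 · 94^8 ≡ 47 · 35 (mod 157).
47 · 35 = 1645 ≡ 75 (mod 157).

75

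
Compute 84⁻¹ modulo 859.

542

859 = 10*84 + 19
84 = 4*19 + 8
19 = 2*8 + 3
8 = 2*3 + 2
3 = 1*2 + 1
2 = 2*1 + 0
gcd(84, 859) = 1, so the inverse exists.
Back-substitute for 1:
1 = 1*3 − 1*2
  = −1*8 + 3*3
  = 3*19 − 7*8
  = −7*84 + 31*19
  = 31*859 − 317*84
So 84⁻¹ ≡ −317 ≡ 542 (mod 859).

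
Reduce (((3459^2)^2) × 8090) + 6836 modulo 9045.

8591

(3459)^2 ≡ 7191 (mod 9045)
(7191)^2 ≡ 216 (mod 9045)
216 × 8090 = 1747440 ≡ 1755 (mod 9045)
1755 + 6836 = 8591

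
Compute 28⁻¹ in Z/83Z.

3

83 = 2*28 + 27
28 = 1*27 + 1
27 = 27*1 + 0
gcd(28, 83) = 1, so the inverse exists.
Back-substitute for 1:
1 = 1*28 − 1*27
  = −1*83 + 3*28
So 28⁻¹ ≡ 3 (mod 83).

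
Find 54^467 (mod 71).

By square-and-multiply:
467 in binary is 111010011, i.e. 467 = 256 + 128 + 64 + 16 + 2 + 1.
54^1 ≡ 54 (mod 71)
54^2 ≡ 54^2 = 2916 ≡ 5 (mod 71)
54^4 ≡ 5^2 = 25 (mod 71)
54^8 ≡ 25^2 = 625 ≡ 57 (mod 71)
54^16 ≡ 57^2 = 3249 ≡ 54 (mod 71)
54^32 ≡ 54^2 = 2916 ≡ 5 (mod 71)
54^64 ≡ 5^2 = 25 (mod 71)
54^128 ≡ 25^2 = 625 ≡ 57 (mod 71)
54^256 ≡ 57^2 = 3249 ≡ 54 (mod 71)
54^467 = 54^256 × 54^128 × 54^64 × 54^16 × 54^2 × 54^1 ≡ 54 × 57 × 25 × 54 × 5 × 54 (mod 71).
Accumulate the product:
54 × 57 = 3078 ≡ 25
25 × 25 = 625 ≡ 57
57 × 54 = 3078 ≡ 25
25 × 5 = 125 ≡ 54
54 × 54 = 2916 ≡ 5

5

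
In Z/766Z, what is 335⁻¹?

375

By the extended Euclidean algorithm:
766 = 2×335 + 96
335 = 3×96 + 47
96 = 2×47 + 2
47 = 23×2 + 1
2 = 2×1 + 0
gcd(335, 766) = 1, so the inverse exists.
Bézout: 1 = −164×766 + 375×335.
So 335⁻¹ ≡ 375 (mod 766).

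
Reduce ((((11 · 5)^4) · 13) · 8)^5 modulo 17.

11 · 5 = 55 ≡ 4 (mod 17)
(4)^4 ≡ 1 (mod 17)
1 · 13 = 13
13 · 8 = 104 ≡ 2 (mod 17)
(2)^5 ≡ 15 (mod 17)

15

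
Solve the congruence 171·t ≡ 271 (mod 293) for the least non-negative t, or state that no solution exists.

gcd(171, 293) = 1, so a unique solution mod 293 exists.
171⁻¹ ≡ 12 (mod 293).
t ≡ 12·271 ≡ 29 (mod 293).

29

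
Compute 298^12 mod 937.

235

By square-and-multiply:
298^1 ≡ 298 (mod 937)
298^2 ≡ 298^2 = 88804 ≡ 726 (mod 937)
298^4 ≡ 726^2 = 527076 ≡ 482 (mod 937)
298^8 ≡ 482^2 = 232324 ≡ 885 (mod 937)
298^12 = 298^8 * 298^4 ≡ 885 * 482 (mod 937).
885 * 482 = 426570 ≡ 235 (mod 937).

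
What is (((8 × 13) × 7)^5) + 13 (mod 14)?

13

8 × 13 = 104 ≡ 6 (mod 14)
6 × 7 = 42 ≡ 0 (mod 14)
(0)^5 ≡ 0 (mod 14)
0 + 13 = 13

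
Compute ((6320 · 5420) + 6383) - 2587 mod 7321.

6320 · 5420 = 34254400 ≡ 6762 (mod 7321)
6762 + 6383 = 13145 ≡ 5824 (mod 7321)
5824 - 2587 = 3237

3237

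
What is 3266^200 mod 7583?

6041

Compute successive squares:
3266^1 ≡ 3266 (mod 7583)
3266^2 ≡ 3266^2 = 10666756 ≡ 5058 (mod 7583)
3266^4 ≡ 5058^2 = 25583364 ≡ 5905 (mod 7583)
3266^8 ≡ 5905^2 = 34869025 ≡ 2391 (mod 7583)
3266^16 ≡ 2391^2 = 5716881 ≡ 6882 (mod 7583)
3266^32 ≡ 6882^2 = 47361924 ≡ 6089 (mod 7583)
3266^64 ≡ 6089^2 = 37075921 ≡ 2634 (mod 7583)
3266^128 ≡ 2634^2 = 6937956 ≡ 7094 (mod 7583)
3266^200 = 3266^128 × 3266^64 × 3266^8 ≡ 7094 × 2634 × 2391 (mod 7583).
Accumulate the product:
7094 × 2634 = 18685596 ≡ 1084
1084 × 2391 = 2591844 ≡ 6041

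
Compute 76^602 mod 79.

31

76^1 ≡ 76 (mod 79)
76^2 ≡ 76^2 = 5776 ≡ 9 (mod 79)
76^4 ≡ 9^2 = 81 ≡ 2 (mod 79)
76^8 ≡ 2^2 = 4 (mod 79)
76^16 ≡ 4^2 = 16 (mod 79)
76^32 ≡ 16^2 = 256 ≡ 19 (mod 79)
76^64 ≡ 19^2 = 361 ≡ 45 (mod 79)
76^128 ≡ 45^2 = 2025 ≡ 50 (mod 79)
76^256 ≡ 50^2 = 2500 ≡ 51 (mod 79)
76^512 ≡ 51^2 = 2601 ≡ 73 (mod 79)
76^602 = 76^512 * 76^64 * 76^16 * 76^8 * 76^2 ≡ 73 * 45 * 16 * 4 * 9 (mod 79).
Accumulate the product:
73 * 45 = 3285 ≡ 46
46 * 16 = 736 ≡ 25
25 * 4 = 100 ≡ 21
21 * 9 = 189 ≡ 31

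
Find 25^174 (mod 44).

By square-and-multiply:
174 in binary is 10101110, i.e. 174 = 128 + 32 + 8 + 4 + 2.
25^1 ≡ 25 (mod 44)
25^2 ≡ 25^2 = 625 ≡ 9 (mod 44)
25^4 ≡ 9^2 = 81 ≡ 37 (mod 44)
25^8 ≡ 37^2 = 1369 ≡ 5 (mod 44)
25^16 ≡ 5^2 = 25 (mod 44)
25^32 ≡ 25^2 = 625 ≡ 9 (mod 44)
25^64 ≡ 9^2 = 81 ≡ 37 (mod 44)
25^128 ≡ 37^2 = 1369 ≡ 5 (mod 44)
25^174 = 25^128 * 25^32 * 25^8 * 25^4 * 25^2 ≡ 5 * 9 * 5 * 37 * 9 (mod 44).
Accumulate the product:
5 * 9 = 45 ≡ 1
1 * 5 = 5
5 * 37 = 185 ≡ 9
9 * 9 = 81 ≡ 37

37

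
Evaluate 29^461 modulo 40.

29

461 in binary is 111001101, i.e. 461 = 256 + 128 + 64 + 8 + 4 + 1.
29^1 ≡ 29 (mod 40)
29^2 ≡ 29^2 = 841 ≡ 1 (mod 40)
29^4 ≡ 1^2 = 1 (mod 40)
29^8 ≡ 1^2 = 1 (mod 40)
29^16 ≡ 1^2 = 1 (mod 40)
29^32 ≡ 1^2 = 1 (mod 40)
29^64 ≡ 1^2 = 1 (mod 40)
29^128 ≡ 1^2 = 1 (mod 40)
29^256 ≡ 1^2 = 1 (mod 40)
29^461 = 29^256 × 29^128 × 29^64 × 29^8 × 29^4 × 29^1 ≡ 1 × 1 × 1 × 1 × 1 × 29 (mod 40).
Accumulate the product:
1 × 1 = 1
1 × 1 = 1
1 × 1 = 1
1 × 1 = 1
1 × 29 = 29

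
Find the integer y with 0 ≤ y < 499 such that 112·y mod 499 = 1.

450

499 = 4·112 + 51
112 = 2·51 + 10
51 = 5·10 + 1
10 = 10·1 + 0
gcd(112, 499) = 1, so the inverse exists.
Back-substitute for 1:
1 = 1·51 − 5·10
  = −5·112 + 11·51
  = 11·499 − 49·112
So 112⁻¹ ≡ −49 ≡ 450 (mod 499).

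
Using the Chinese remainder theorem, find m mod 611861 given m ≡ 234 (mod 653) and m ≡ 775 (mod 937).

595770

653⁻¹ mod 937: 653×452 ≡ 1 (mod 937), so 653⁻¹ ≡ 452.
m = 234 + 653×((775 − 234)×452 mod 937) = 234 + 653×912 = 595770.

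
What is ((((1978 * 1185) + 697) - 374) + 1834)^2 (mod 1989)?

1296

1978 * 1185 = 2343930 ≡ 888 (mod 1989)
888 + 697 = 1585
1585 - 374 = 1211
1211 + 1834 = 3045 ≡ 1056 (mod 1989)
(1056)^2 ≡ 1296 (mod 1989)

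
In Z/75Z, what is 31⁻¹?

Apply the Euclidean algorithm and back-substitute:
75 = 2·31 + 13
31 = 2·13 + 5
13 = 2·5 + 3
5 = 1·3 + 2
3 = 1·2 + 1
2 = 2·1 + 0
gcd(31, 75) = 1, so the inverse exists.
Bézout: 1 = 12·75 − 29·31.
So 31⁻¹ ≡ −29 ≡ 46 (mod 75).

46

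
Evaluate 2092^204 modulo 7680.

4096

Compute successive squares:
204 in binary is 11001100, i.e. 204 = 128 + 64 + 8 + 4.
2092^1 ≡ 2092 (mod 7680)
2092^2 ≡ 2092^2 = 4376464 ≡ 6544 (mod 7680)
2092^4 ≡ 6544^2 = 42823936 ≡ 256 (mod 7680)
2092^8 ≡ 256^2 = 65536 ≡ 4096 (mod 7680)
2092^16 ≡ 4096^2 = 16777216 ≡ 4096 (mod 7680)
2092^32 ≡ 4096^2 = 16777216 ≡ 4096 (mod 7680)
2092^64 ≡ 4096^2 = 16777216 ≡ 4096 (mod 7680)
2092^128 ≡ 4096^2 = 16777216 ≡ 4096 (mod 7680)
2092^204 = 2092^128 * 2092^64 * 2092^8 * 2092^4 ≡ 4096 * 4096 * 4096 * 256 (mod 7680).
Accumulate the product:
4096 * 4096 = 16777216 ≡ 4096
4096 * 4096 = 16777216 ≡ 4096
4096 * 256 = 1048576 ≡ 4096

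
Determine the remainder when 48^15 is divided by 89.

51

15 in binary is 1111, i.e. 15 = 8 + 4 + 2 + 1.
48^1 ≡ 48 (mod 89)
48^2 ≡ 48^2 = 2304 ≡ 79 (mod 89)
48^4 ≡ 79^2 = 6241 ≡ 11 (mod 89)
48^8 ≡ 11^2 = 121 ≡ 32 (mod 89)
48^15 = 48^8 · 48^4 · 48^2 · 48^1 ≡ 32 · 11 · 79 · 48 (mod 89).
Accumulate the product:
32 · 11 = 352 ≡ 85
85 · 79 = 6715 ≡ 40
40 · 48 = 1920 ≡ 51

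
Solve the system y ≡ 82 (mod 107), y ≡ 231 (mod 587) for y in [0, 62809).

16667

107⁻¹ mod 587: 107*395 ≡ 1 (mod 587), so 107⁻¹ ≡ 395.
y = 82 + 107*((231 − 82)*395 mod 587) = 82 + 107*155 = 16667.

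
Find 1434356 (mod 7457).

1434356 = 192·7457 + 2612, so 1434356 ≡ 2612 (mod 7457).

2612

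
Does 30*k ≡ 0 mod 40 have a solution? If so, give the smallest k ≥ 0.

gcd(30, 40) = 10, and 10 | 0, so solutions exist.
Divide through by 10: 3*k ≡ 0 (mod 4).
3⁻¹ ≡ 3 (mod 4).
k ≡ 3*0 ≡ 0 (mod 4).
The smallest non-negative solution is k = 0.

0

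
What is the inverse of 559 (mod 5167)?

4825

5167 = 9·559 + 136
559 = 4·136 + 15
136 = 9·15 + 1
15 = 15·1 + 0
gcd(559, 5167) = 1, so the inverse exists.
Back-substitute for 1:
1 = 1·136 − 9·15
  = −9·559 + 37·136
  = 37·5167 − 342·559
So 559⁻¹ ≡ −342 ≡ 4825 (mod 5167).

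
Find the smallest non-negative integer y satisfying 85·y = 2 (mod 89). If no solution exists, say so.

44

gcd(85, 89) = 1, so a unique solution mod 89 exists.
85⁻¹ ≡ 22 (mod 89).
y ≡ 22·2 ≡ 44 (mod 89).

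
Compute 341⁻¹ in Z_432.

Apply the Euclidean algorithm and back-substitute:
432 = 1×341 + 91
341 = 3×91 + 68
91 = 1×68 + 23
68 = 2×23 + 22
23 = 1×22 + 1
22 = 22×1 + 0
gcd(341, 432) = 1, so the inverse exists.
Back-substitute for 1:
1 = 1×23 − 1×22
  = −1×68 + 3×23
  = 3×91 − 4×68
  = −4×341 + 15×91
  = 15×432 − 19×341
So 341⁻¹ ≡ −19 ≡ 413 (mod 432).

413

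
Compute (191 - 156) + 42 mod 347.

77

191 - 156 = 35
35 + 42 = 77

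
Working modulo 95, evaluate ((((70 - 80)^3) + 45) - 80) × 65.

70 - 80 = -10 ≡ 85 (mod 95)
(85)^3 ≡ 45 (mod 95)
45 + 45 = 90
90 - 80 = 10
10 × 65 = 650 ≡ 80 (mod 95)

80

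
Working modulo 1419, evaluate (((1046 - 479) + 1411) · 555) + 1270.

754

1046 - 479 = 567
567 + 1411 = 1978 ≡ 559 (mod 1419)
559 · 555 = 310245 ≡ 903 (mod 1419)
903 + 1270 = 2173 ≡ 754 (mod 1419)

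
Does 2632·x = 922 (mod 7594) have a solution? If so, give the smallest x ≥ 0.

gcd(2632, 7594) = 2, and 2 | 922, so solutions exist.
Divide through by 2: 1316·x = 461 (mod 3797).
1316⁻¹ ≡ 3621 (mod 3797).
x ≡ 3621·461 ≡ 2398 (mod 3797).
The smallest non-negative solution is x = 2398.

2398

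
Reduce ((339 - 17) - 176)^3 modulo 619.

339 - 17 = 322
322 - 176 = 146
(146)^3 ≡ 423 (mod 619)

423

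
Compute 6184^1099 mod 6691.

4241

By square-and-multiply:
6184^1 ≡ 6184 (mod 6691)
6184^2 ≡ 6184^2 = 38241856 ≡ 2791 (mod 6691)
6184^4 ≡ 2791^2 = 7789681 ≡ 1357 (mod 6691)
6184^8 ≡ 1357^2 = 1841449 ≡ 1424 (mod 6691)
6184^16 ≡ 1424^2 = 2027776 ≡ 403 (mod 6691)
6184^32 ≡ 403^2 = 162409 ≡ 1825 (mod 6691)
6184^64 ≡ 1825^2 = 3330625 ≡ 5198 (mod 6691)
6184^128 ≡ 5198^2 = 27019204 ≡ 946 (mod 6691)
6184^256 ≡ 946^2 = 894916 ≡ 5013 (mod 6691)
6184^512 ≡ 5013^2 = 25130169 ≡ 5464 (mod 6691)
6184^1024 ≡ 5464^2 = 29855296 ≡ 54 (mod 6691)
6184^1099 = 6184^1024 · 6184^64 · 6184^8 · 6184^2 · 6184^1 ≡ 54 · 5198 · 1424 · 2791 · 6184 (mod 6691).
Accumulate the product:
54 · 5198 = 280692 ≡ 6361
6361 · 1424 = 9058064 ≡ 5141
5141 · 2791 = 14348531 ≡ 3027
3027 · 6184 = 18718968 ≡ 4241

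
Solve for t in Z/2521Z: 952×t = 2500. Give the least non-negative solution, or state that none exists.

gcd(952, 2521) = 1, so a unique solution mod 2521 exists.
952⁻¹ ≡ 1332 (mod 2521).
t ≡ 1332×2500 ≡ 2280 (mod 2521).

2280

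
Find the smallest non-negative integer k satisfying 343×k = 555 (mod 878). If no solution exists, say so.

639

gcd(343, 878) = 1, so a unique solution mod 878 exists.
343⁻¹ ≡ 471 (mod 878).
k ≡ 471×555 ≡ 639 (mod 878).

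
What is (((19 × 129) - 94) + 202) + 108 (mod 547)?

19 × 129 = 2451 ≡ 263 (mod 547)
263 - 94 = 169
169 + 202 = 371
371 + 108 = 479

479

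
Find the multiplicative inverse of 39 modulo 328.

143

328 = 8·39 + 16
39 = 2·16 + 7
16 = 2·7 + 2
7 = 3·2 + 1
2 = 2·1 + 0
gcd(39, 328) = 1, so the inverse exists.
Bézout: 1 = −17·328 + 143·39.
So 39⁻¹ ≡ 143 (mod 328).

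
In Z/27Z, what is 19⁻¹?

10

By the extended Euclidean algorithm:
27 = 1·19 + 8
19 = 2·8 + 3
8 = 2·3 + 2
3 = 1·2 + 1
2 = 2·1 + 0
gcd(19, 27) = 1, so the inverse exists.
Back-substitute for 1:
1 = 1·3 − 1·2
  = −1·8 + 3·3
  = 3·19 − 7·8
  = −7·27 + 10·19
So 19⁻¹ ≡ 10 (mod 27).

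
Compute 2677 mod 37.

13

2677 = 72·37 + 13, so 2677 ≡ 13 (mod 37).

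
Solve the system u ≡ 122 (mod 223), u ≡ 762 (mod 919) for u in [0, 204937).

223⁻¹ mod 919: 223*136 ≡ 1 (mod 919), so 223⁻¹ ≡ 136.
u = 122 + 223*((762 − 122)*136 mod 919) = 122 + 223*654 = 145964.

145964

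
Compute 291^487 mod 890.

861

By square-and-multiply:
487 in binary is 111100111, i.e. 487 = 256 + 128 + 64 + 32 + 4 + 2 + 1.
291^1 ≡ 291 (mod 890)
291^2 ≡ 291^2 = 84681 ≡ 131 (mod 890)
291^4 ≡ 131^2 = 17161 ≡ 251 (mod 890)
291^8 ≡ 251^2 = 63001 ≡ 701 (mod 890)
291^16 ≡ 701^2 = 491401 ≡ 121 (mod 890)
291^32 ≡ 121^2 = 14641 ≡ 401 (mod 890)
291^64 ≡ 401^2 = 160801 ≡ 601 (mod 890)
291^128 ≡ 601^2 = 361201 ≡ 751 (mod 890)
291^256 ≡ 751^2 = 564001 ≡ 631 (mod 890)
291^487 = 291^256 * 291^128 * 291^64 * 291^32 * 291^4 * 291^2 * 291^1 ≡ 631 * 751 * 601 * 401 * 251 * 131 * 291 (mod 890).
Accumulate the product:
631 * 751 = 473881 ≡ 401
401 * 601 = 241001 ≡ 701
701 * 401 = 281101 ≡ 751
751 * 251 = 188501 ≡ 711
711 * 131 = 93141 ≡ 581
581 * 291 = 169071 ≡ 861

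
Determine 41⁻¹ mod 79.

27

79 = 1·41 + 38
41 = 1·38 + 3
38 = 12·3 + 2
3 = 1·2 + 1
2 = 2·1 + 0
gcd(41, 79) = 1, so the inverse exists.
Bézout: 1 = −14·79 + 27·41.
So 41⁻¹ ≡ 27 (mod 79).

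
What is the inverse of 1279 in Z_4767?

2404

Apply the Euclidean algorithm and back-substitute:
4767 = 3·1279 + 930
1279 = 1·930 + 349
930 = 2·349 + 232
349 = 1·232 + 117
232 = 1·117 + 115
117 = 1·115 + 2
115 = 57·2 + 1
2 = 2·1 + 0
gcd(1279, 4767) = 1, so the inverse exists.
Back-substitute for 1:
1 = 1·115 − 57·2
  = −57·117 + 58·115
  = 58·232 − 115·117
  = −115·349 + 173·232
  = 173·930 − 461·349
  = −461·1279 + 634·930
  = 634·4767 − 2363·1279
So 1279⁻¹ ≡ −2363 ≡ 2404 (mod 4767).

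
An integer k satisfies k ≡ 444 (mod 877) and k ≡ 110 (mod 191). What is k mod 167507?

877⁻¹ mod 191: 877*71 ≡ 1 (mod 191), so 877⁻¹ ≡ 71.
k = 444 + 877*((110 − 444)*71 mod 191) = 444 + 877*161 = 141641.
Check: 141641 mod 877 = 444, 141641 mod 191 = 110. ✓

141641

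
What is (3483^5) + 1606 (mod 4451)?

(3483)^5 ≡ 2886 (mod 4451)
2886 + 1606 = 4492 ≡ 41 (mod 4451)

41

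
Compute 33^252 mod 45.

36

Using repeated squaring:
252 in binary is 11111100, i.e. 252 = 128 + 64 + 32 + 16 + 8 + 4.
33^1 ≡ 33 (mod 45)
33^2 ≡ 33^2 = 1089 ≡ 9 (mod 45)
33^4 ≡ 9^2 = 81 ≡ 36 (mod 45)
33^8 ≡ 36^2 = 1296 ≡ 36 (mod 45)
33^16 ≡ 36^2 = 1296 ≡ 36 (mod 45)
33^32 ≡ 36^2 = 1296 ≡ 36 (mod 45)
33^64 ≡ 36^2 = 1296 ≡ 36 (mod 45)
33^128 ≡ 36^2 = 1296 ≡ 36 (mod 45)
33^252 = 33^128 * 33^64 * 33^32 * 33^16 * 33^8 * 33^4 ≡ 36 * 36 * 36 * 36 * 36 * 36 (mod 45).
Accumulate the product:
36 * 36 = 1296 ≡ 36
36 * 36 = 1296 ≡ 36
36 * 36 = 1296 ≡ 36
36 * 36 = 1296 ≡ 36
36 * 36 = 1296 ≡ 36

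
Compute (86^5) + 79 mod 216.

(86)^5 ≡ 128 (mod 216)
128 + 79 = 207

207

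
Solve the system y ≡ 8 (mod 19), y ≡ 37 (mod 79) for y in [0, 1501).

19⁻¹ mod 79: 19·25 ≡ 1 (mod 79), so 19⁻¹ ≡ 25.
y = 8 + 19·((37 − 8)·25 mod 79) = 8 + 19·14 = 274.

274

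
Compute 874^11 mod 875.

874

Using repeated squaring:
11 in binary is 1011, i.e. 11 = 8 + 2 + 1.
874^1 ≡ 874 (mod 875)
874^2 ≡ 874^2 = 763876 ≡ 1 (mod 875)
874^4 ≡ 1^2 = 1 (mod 875)
874^8 ≡ 1^2 = 1 (mod 875)
874^11 = 874^8 · 874^2 · 874^1 ≡ 1 · 1 · 874 (mod 875).
Accumulate the product:
1 · 1 = 1
1 · 874 = 874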